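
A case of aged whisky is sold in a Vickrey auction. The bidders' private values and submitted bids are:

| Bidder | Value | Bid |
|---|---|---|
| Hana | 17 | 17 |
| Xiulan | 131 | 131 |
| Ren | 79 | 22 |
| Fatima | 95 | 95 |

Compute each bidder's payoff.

Ordered from highest: Xiulan 131; Fatima 95; Ren 22; Hana 17.
Xiulan has the top bid and wins; the price is the second-highest bid, 95.
Xiulan's payoff = 131 − 95 = 36. All other bidders lose, so their payoff is 0.

Payoffs: Hana 0, Xiulan 36, Ren 0, Fatima 0.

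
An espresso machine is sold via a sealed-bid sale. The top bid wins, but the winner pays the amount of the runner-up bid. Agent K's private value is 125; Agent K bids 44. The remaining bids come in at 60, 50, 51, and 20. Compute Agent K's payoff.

Highest competing bid: 60.
Agent K's bid 44 is not the highest, so Agent K loses, pays nothing, and earns zero payoff.

Agent K's payoff: 0.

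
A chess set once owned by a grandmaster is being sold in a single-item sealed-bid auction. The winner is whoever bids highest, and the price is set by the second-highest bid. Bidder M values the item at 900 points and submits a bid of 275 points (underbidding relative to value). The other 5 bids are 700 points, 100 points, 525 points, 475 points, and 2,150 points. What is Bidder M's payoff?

Highest competing bid: 2,150 points.
Bidder M's bid 275 points is not the highest, so Bidder M loses, pays nothing, and earns zero payoff.

0 points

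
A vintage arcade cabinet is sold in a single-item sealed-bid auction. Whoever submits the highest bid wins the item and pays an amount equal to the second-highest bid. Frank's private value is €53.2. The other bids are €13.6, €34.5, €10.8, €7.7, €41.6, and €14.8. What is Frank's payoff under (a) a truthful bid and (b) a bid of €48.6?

Truthful: €11.6; alternative: €11.6.

The highest competing bid is €41.6.
Bidding truthfully at €53.2: Frank has the top bid, wins, and pays the second-highest bid €41.6. Payoff = €53.2 − €41.6 = €11.6.
Bidding €48.6: Frank has the top bid, wins, and pays the second-highest bid €41.6. Payoff = €53.2 − €41.6 = €11.6.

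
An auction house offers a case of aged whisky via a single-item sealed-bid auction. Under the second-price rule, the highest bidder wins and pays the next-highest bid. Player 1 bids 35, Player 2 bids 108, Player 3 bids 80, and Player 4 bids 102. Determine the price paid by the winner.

102

Sorted high to low: Player 2 108; Player 4 102; Player 3 80; Player 1 35.
Player 2 has the highest bid, so Player 2 wins.
The second-highest bid is 102, so that is what Player 2 pays.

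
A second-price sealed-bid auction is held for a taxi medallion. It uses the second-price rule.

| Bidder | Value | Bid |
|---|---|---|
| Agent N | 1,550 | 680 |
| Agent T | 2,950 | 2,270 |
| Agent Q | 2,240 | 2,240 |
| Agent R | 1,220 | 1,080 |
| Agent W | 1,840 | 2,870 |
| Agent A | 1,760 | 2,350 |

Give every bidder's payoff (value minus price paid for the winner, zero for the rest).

Agent N 0, Agent T 0, Agent Q 0, Agent R 0, Agent W -510, Agent A 0.

Ranking the bids: Agent W 2,870; Agent A 2,350; Agent T 2,270; Agent Q 2,240; Agent R 1,080; Agent N 680.
Agent W has the top bid and wins; the price is the second-highest bid, 2,350.
Agent W's payoff = 1,840 − 2,350 = -510. All other bidders lose, so their payoff is 0.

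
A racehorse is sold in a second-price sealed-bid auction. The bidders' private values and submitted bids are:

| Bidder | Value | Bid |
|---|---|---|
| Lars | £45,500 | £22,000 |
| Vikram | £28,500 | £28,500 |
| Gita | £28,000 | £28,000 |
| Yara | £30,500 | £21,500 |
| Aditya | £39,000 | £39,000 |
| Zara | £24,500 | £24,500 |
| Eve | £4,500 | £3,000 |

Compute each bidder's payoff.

Payoffs: Lars £0, Vikram £0, Gita £0, Yara £0, Aditya £10,500, Zara £0, Eve £0.

Bids in descending order: Aditya £39,000 > Vikram £28,500 > Gita £28,000 > Zara £24,500 > Lars £22,000 > Yara £21,500 > Eve £3,000.
Aditya has the top bid and wins; the price is the second-highest bid, £28,500.
Aditya's payoff = £39,000 − £28,500 = £10,500. All other bidders lose, so their payoff is 0.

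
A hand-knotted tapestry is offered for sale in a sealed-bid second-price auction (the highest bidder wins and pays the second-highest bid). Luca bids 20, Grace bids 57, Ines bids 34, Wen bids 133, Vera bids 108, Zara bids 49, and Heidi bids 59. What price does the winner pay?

Price paid: 108.

Ranking the bids: Wen 133 > Vera 108 > Heidi 59 > Grace 57 > Zara 49 > Ines 34 > Luca 20.
Wen is the highest bidder, so Wen wins.
Under the second-price rule, the price is the second-highest bid: 108.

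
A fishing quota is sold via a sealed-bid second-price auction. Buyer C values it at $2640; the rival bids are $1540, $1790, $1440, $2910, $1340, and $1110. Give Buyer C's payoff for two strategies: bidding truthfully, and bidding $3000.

The highest competing bid is $2910.
Bidding truthfully at $2640: the top bid is $2910 (a rival), so Buyer C loses. Payoff = $0.
Bidding $3000: Buyer C has the top bid, wins, and pays the second-highest bid $2910. Payoff = $2640 − $2910 = -$270.

Truthful: $0; alternative: -$270.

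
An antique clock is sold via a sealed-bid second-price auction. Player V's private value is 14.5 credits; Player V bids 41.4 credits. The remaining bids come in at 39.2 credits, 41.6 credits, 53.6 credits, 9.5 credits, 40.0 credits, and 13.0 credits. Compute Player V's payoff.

0.0 credits

Highest competing bid: 53.6 credits.
Player V's bid 41.4 credits is not the highest, so Player V loses, pays nothing, and earns zero payoff.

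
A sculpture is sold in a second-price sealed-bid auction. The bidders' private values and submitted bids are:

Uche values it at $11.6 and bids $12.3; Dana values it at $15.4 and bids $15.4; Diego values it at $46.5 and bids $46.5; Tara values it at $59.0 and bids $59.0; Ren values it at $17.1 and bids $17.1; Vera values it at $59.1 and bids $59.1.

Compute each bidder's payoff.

Payoffs: Uche $0.0, Dana $0.0, Diego $0.0, Tara $0.0, Ren $0.0, Vera $0.1.

Sorted high to low: Vera $59.1; Tara $59.0; Diego $46.5; Ren $17.1; Dana $15.4; Uche $12.3.
Vera has the top bid and wins; the price is the second-highest bid, $59.0.
Vera's payoff = $59.1 − $59.0 = $0.1. All other bidders lose, so their payoff is 0.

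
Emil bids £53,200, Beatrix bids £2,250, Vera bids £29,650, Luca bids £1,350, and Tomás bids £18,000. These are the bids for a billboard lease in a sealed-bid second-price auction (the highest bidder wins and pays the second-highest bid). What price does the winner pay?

Ranking the bids: Emil £53,200, then Vera £29,650, then Tomás £18,000, then Beatrix £2,250, then Luca £1,350.
Emil is the highest bidder, so Emil wins.
Under the second-price rule, the price is the second-highest bid: £29,650.

The winner pays £29,650.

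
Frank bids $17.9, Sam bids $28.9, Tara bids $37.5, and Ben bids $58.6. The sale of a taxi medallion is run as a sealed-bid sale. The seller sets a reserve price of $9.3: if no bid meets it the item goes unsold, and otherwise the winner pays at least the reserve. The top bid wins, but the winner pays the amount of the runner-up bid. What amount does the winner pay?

$37.5

Ordered from highest: Ben $58.6 > Tara $37.5 > Sam $28.9 > Frank $17.9.
Ben has the highest bid, so Ben wins.
The second-highest bid is $37.5, which exceeds the reserve, so that sets the price.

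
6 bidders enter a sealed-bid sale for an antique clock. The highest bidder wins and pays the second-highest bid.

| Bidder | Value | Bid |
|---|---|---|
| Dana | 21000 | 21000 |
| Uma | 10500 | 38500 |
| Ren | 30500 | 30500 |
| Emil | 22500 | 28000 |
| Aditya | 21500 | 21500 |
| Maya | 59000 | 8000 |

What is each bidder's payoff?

Ordered from highest: Uma 38500 > Ren 30500 > Emil 28000 > Aditya 21500 > Dana 21000 > Maya 8000.
Uma has the top bid and wins; the price is the second-highest bid, 30500.
Uma's payoff = 10500 − 30500 = -20000. All other bidders lose, so their payoff is 0.

Payoffs: Dana 0, Uma -20000, Ren 0, Emil 0, Aditya 0, Maya 0.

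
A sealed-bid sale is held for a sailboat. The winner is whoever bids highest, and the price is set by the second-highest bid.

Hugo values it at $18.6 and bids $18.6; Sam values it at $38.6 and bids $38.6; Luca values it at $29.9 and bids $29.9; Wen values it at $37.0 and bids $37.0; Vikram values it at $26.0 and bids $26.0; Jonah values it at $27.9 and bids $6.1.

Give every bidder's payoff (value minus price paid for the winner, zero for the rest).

Ordered from highest: Sam $38.6, then Wen $37.0, then Luca $29.9, then Vikram $26.0, then Hugo $18.6, then Jonah $6.1.
Sam has the top bid and wins; the price is the second-highest bid, $37.0.
Sam's payoff = $38.6 − $37.0 = $1.6. All other bidders lose, so their payoff is 0.

Payoffs: Hugo $0.0, Sam $1.6, Luca $0.0, Wen $0.0, Vikram $0.0, Jonah $0.0.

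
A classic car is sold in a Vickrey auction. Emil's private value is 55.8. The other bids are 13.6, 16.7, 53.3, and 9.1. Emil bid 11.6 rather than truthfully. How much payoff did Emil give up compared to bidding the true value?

2.5

The highest competing bid is 53.3.
Bidding truthfully at 55.8: Emil has the top bid, wins, and pays the second-highest bid 53.3. Payoff = 55.8 − 53.3 = 2.5.
Bidding 11.6: the top bid is 53.3 (a rival), so Emil loses. Payoff = 0.0.
Regret = truthful payoff − actual payoff = 2.5 − 0.0 = 2.5.
Deviating from a truthful bid can only lose payoff in a second-price auction — never gain.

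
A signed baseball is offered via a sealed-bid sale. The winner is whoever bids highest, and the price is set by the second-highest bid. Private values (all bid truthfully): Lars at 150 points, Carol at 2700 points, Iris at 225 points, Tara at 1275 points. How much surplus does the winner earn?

Ranking the bids: Carol 2700 points, then Tara 1275 points, then Iris 225 points, then Lars 150 points.
Carol wins with the top bid and pays the second-highest, 1275 points.
Surplus = 2700 points − 1275 points = 1425 points.

Surplus = 1425 points.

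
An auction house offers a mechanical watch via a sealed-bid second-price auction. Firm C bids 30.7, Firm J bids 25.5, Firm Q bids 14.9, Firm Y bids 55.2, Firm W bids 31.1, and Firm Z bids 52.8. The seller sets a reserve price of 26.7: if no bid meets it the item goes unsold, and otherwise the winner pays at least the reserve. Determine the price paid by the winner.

The winner pays 52.8.

Bids in descending order: Firm Y 55.2; Firm Z 52.8; Firm W 31.1; Firm C 30.7; Firm J 25.5; Firm Q 14.9.
Firm Y has the highest bid, so Firm Y wins.
The second-highest bid is 52.8, which exceeds the reserve, so that sets the price.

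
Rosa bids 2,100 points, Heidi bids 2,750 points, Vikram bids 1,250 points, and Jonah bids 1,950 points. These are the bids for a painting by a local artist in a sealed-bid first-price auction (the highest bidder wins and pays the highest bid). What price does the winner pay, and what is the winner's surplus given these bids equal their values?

Ordered from highest: Heidi 2,750 points > Rosa 2,100 points > Jonah 1,950 points > Vikram 1,250 points.
Heidi is the highest bidder, so Heidi wins.
Under the first-price rule, the price is the highest bid: 2,750 points.
Surplus = 2,750 points − 2,750 points = 0 points.

The winner pays 2,750 points for a surplus of 0 points.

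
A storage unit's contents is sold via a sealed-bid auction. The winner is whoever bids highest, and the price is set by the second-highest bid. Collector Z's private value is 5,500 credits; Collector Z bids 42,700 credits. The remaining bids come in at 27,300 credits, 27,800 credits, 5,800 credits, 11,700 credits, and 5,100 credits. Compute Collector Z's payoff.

Highest competing bid: 27,800 credits.
Collector Z's bid 42,700 credits is the highest overall, so Collector Z wins and pays the second-highest bid, 27,800 credits.
Payoff = value − price = 5,500 credits − 27,800 credits = -22,300 credits.

-22,300 credits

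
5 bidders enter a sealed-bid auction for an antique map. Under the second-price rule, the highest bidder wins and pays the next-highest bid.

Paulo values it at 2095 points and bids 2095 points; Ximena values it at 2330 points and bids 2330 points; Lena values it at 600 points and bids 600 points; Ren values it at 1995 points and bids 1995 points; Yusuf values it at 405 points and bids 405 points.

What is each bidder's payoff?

Paulo 0 points, Ximena 235 points, Lena 0 points, Ren 0 points, Yusuf 0 points.

Bids in descending order: Ximena 2330 points > Paulo 2095 points > Ren 1995 points > Lena 600 points > Yusuf 405 points.
Ximena has the top bid and wins; the price is the second-highest bid, 2095 points.
Ximena's payoff = 2330 points − 2095 points = 235 points. All other bidders lose, so their payoff is 0.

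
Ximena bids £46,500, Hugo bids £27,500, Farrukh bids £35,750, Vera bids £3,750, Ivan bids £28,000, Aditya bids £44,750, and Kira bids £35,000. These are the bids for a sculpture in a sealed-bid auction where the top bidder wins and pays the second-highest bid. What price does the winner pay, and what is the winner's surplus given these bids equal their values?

The winner pays £44,750 for a surplus of £1,750.

Ranking the bids: Ximena £46,500 > Aditya £44,750 > Farrukh £35,750 > Kira £35,000 > Ivan £28,000 > Hugo £27,500 > Vera £3,750.
Ximena is the highest bidder, so Ximena wins.
Under the second-price rule, the price is the second-highest bid: £44,750.
Surplus = £46,500 − £44,750 = £1,750.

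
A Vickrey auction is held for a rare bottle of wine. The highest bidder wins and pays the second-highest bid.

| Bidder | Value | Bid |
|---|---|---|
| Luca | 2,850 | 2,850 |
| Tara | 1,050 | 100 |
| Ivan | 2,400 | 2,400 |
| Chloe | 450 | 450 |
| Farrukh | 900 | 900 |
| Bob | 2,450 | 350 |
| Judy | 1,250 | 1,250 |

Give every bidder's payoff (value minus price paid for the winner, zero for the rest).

Payoffs: Luca 450, Tara 0, Ivan 0, Chloe 0, Farrukh 0, Bob 0, Judy 0.

Ranking the bids: Luca 2,850; Ivan 2,400; Judy 1,250; Farrukh 900; Chloe 450; Bob 350; Tara 100.
Luca has the top bid and wins; the price is the second-highest bid, 2,400.
Luca's payoff = 2,850 − 2,400 = 450. All other bidders lose, so their payoff is 0.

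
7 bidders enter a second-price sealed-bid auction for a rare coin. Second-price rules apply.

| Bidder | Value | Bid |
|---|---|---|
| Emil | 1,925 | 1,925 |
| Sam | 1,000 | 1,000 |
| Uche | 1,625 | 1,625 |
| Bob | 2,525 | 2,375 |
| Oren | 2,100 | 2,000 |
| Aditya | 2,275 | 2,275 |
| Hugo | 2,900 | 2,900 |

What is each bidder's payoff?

Emil 0, Sam 0, Uche 0, Bob 0, Oren 0, Aditya 0, Hugo 525.

Ranking the bids: Hugo 2,900 > Bob 2,375 > Aditya 2,275 > Oren 2,000 > Emil 1,925 > Uche 1,625 > Sam 1,000.
Hugo has the top bid and wins; the price is the second-highest bid, 2,375.
Hugo's payoff = 2,900 − 2,375 = 525. All other bidders lose, so their payoff is 0.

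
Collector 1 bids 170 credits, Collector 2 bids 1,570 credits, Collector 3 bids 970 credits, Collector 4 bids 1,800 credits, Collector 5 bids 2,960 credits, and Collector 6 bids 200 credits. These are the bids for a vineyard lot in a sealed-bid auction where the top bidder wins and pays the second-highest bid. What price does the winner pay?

Price paid: 1,800 credits.

Ordered from highest: Collector 5 2,960 credits, then Collector 4 1,800 credits, then Collector 2 1,570 credits, then Collector 3 970 credits, then Collector 6 200 credits, then Collector 1 170 credits.
Collector 5 is the highest bidder, so Collector 5 wins.
Under the second-price rule, the price is the second-highest bid: 1,800 credits.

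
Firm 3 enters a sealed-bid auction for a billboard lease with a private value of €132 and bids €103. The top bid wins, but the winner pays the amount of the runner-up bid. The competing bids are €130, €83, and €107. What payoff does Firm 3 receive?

Highest competing bid: €130.
Firm 3's bid €103 is not the highest, so Firm 3 loses, pays nothing, and earns zero payoff.

Payoff = €0.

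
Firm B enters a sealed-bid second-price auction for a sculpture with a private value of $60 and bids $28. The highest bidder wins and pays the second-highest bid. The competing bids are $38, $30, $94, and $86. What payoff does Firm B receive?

Highest competing bid: $94.
Firm B's bid $28 is not the highest, so Firm B loses, pays nothing, and earns zero payoff.

Payoff = $0.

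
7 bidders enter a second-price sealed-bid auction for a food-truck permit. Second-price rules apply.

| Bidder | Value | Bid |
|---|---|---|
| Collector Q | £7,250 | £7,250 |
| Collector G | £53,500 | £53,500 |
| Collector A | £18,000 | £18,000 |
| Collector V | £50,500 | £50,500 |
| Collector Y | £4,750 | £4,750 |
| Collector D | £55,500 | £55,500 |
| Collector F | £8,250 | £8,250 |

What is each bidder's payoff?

Ranking the bids: Collector D £55,500, then Collector G £53,500, then Collector V £50,500, then Collector A £18,000, then Collector F £8,250, then Collector Q £7,250, then Collector Y £4,750.
Collector D has the top bid and wins; the price is the second-highest bid, £53,500.
Collector D's payoff = £55,500 − £53,500 = £2,000. All other bidders lose, so their payoff is 0.

Payoffs: Collector Q £0, Collector G £0, Collector A £0, Collector V £0, Collector Y £0, Collector D £2,000, Collector F £0.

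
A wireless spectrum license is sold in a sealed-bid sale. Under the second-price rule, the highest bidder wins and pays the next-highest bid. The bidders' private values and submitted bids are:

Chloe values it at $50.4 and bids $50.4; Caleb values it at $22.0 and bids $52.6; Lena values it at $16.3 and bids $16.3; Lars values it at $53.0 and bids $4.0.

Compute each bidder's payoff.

Payoffs: Chloe $0.0, Caleb -$28.4, Lena $0.0, Lars $0.0.

Bids in descending order: Caleb $52.6, then Chloe $50.4, then Lena $16.3, then Lars $4.0.
Caleb has the top bid and wins; the price is the second-highest bid, $50.4.
Caleb's payoff = $22.0 − $50.4 = -$28.4. All other bidders lose, so their payoff is 0.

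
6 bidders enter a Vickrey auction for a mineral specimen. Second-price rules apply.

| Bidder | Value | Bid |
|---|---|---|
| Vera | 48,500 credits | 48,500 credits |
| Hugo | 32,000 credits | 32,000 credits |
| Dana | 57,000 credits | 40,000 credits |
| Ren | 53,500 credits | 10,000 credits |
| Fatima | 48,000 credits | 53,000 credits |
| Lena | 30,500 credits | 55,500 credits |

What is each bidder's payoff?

Payoffs: Vera 0 credits, Hugo 0 credits, Dana 0 credits, Ren 0 credits, Fatima 0 credits, Lena -22,500 credits.

Bids in descending order: Lena 55,500 credits; Fatima 53,000 credits; Vera 48,500 credits; Dana 40,000 credits; Hugo 32,000 credits; Ren 10,000 credits.
Lena has the top bid and wins; the price is the second-highest bid, 53,000 credits.
Lena's payoff = 30,500 credits − 53,000 credits = -22,500 credits. All other bidders lose, so their payoff is 0.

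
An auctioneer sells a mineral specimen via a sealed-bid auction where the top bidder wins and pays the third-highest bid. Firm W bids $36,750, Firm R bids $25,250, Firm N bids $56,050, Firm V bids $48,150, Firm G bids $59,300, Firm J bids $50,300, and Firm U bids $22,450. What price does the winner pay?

$50,300

Bids in descending order: Firm G $59,300, then Firm N $56,050, then Firm J $50,300, then Firm V $48,150, then Firm W $36,750, then Firm R $25,250, then Firm U $22,450.
Firm G is the highest bidder, so Firm G wins.
Under the third-price rule, the price is the third-highest bid: $50,300.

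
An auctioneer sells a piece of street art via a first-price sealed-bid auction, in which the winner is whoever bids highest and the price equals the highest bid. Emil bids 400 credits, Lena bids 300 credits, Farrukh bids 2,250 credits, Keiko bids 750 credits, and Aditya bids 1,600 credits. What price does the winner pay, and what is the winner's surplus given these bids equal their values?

Ranking the bids: Farrukh 2,250 credits, then Aditya 1,600 credits, then Keiko 750 credits, then Emil 400 credits, then Lena 300 credits.
Farrukh is the highest bidder, so Farrukh wins.
Under the first-price rule, the price is the highest bid: 2,250 credits.
Surplus = 2,250 credits − 2,250 credits = 0 credits.

Price 2,250 credits; surplus 0 credits.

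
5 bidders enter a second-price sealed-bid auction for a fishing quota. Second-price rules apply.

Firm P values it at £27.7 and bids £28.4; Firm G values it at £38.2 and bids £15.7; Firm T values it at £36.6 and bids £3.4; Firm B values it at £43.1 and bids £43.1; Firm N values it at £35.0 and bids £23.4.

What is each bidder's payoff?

Ranking the bids: Firm B £43.1, then Firm P £28.4, then Firm N £23.4, then Firm G £15.7, then Firm T £3.4.
Firm B has the top bid and wins; the price is the second-highest bid, £28.4.
Firm B's payoff = £43.1 − £28.4 = £14.7. All other bidders lose, so their payoff is 0.

Payoffs: Firm P £0.0, Firm G £0.0, Firm T £0.0, Firm B £14.7, Firm N £0.0.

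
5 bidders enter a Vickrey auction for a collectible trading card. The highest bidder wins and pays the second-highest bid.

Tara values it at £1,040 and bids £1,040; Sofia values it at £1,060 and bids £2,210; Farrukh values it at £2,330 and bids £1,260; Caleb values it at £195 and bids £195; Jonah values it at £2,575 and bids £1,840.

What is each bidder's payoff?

Ranking the bids: Sofia £2,210; Jonah £1,840; Farrukh £1,260; Tara £1,040; Caleb £195.
Sofia has the top bid and wins; the price is the second-highest bid, £1,840.
Sofia's payoff = £1,060 − £1,840 = -£780. All other bidders lose, so their payoff is 0.

Tara £0, Sofia -£780, Farrukh £0, Caleb £0, Jonah £0.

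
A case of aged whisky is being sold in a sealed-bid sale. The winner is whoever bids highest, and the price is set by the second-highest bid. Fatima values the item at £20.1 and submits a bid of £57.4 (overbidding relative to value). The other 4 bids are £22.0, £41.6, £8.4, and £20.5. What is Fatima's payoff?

Fatima's payoff: -£21.5.

Highest competing bid: £41.6.
Fatima's bid £57.4 is the highest overall, so Fatima wins and pays the second-highest bid, £41.6.
Payoff = value − price = £20.1 − £41.6 = -£21.5.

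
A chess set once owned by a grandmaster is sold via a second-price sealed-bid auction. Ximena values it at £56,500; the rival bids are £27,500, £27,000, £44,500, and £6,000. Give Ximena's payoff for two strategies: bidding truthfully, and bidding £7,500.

Truthful: £12,000; alternative: £0.

The highest competing bid is £44,500.
Bidding truthfully at £56,500: Ximena has the top bid, wins, and pays the second-highest bid £44,500. Payoff = £56,500 − £44,500 = £12,000.
Bidding £7,500: the top bid is £44,500 (a rival), so Ximena loses. Payoff = £0.
This is the dominant-strategy logic: truthful bidding weakly beats any alternative.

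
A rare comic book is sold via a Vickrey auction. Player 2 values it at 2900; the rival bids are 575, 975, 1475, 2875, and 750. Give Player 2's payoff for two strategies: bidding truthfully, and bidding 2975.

(a) 25  (b) 25

The highest competing bid is 2875.
Bidding truthfully at 2900: Player 2 has the top bid, wins, and pays the second-highest bid 2875. Payoff = 2900 − 2875 = 25.
Bidding 2975: Player 2 has the top bid, wins, and pays the second-highest bid 2875. Payoff = 2900 − 2875 = 25.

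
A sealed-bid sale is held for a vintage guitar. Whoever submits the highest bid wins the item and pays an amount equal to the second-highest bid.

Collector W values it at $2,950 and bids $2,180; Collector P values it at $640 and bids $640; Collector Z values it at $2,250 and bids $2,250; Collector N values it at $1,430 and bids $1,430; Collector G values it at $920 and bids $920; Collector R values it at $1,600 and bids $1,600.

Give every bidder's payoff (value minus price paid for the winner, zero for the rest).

Ordered from highest: Collector Z $2,250 > Collector W $2,180 > Collector R $1,600 > Collector N $1,430 > Collector G $920 > Collector P $640.
Collector Z has the top bid and wins; the price is the second-highest bid, $2,180.
Collector Z's payoff = $2,250 − $2,180 = $70. All other bidders lose, so their payoff is 0.

Payoffs: Collector W $0, Collector P $0, Collector Z $70, Collector N $0, Collector G $0, Collector R $0.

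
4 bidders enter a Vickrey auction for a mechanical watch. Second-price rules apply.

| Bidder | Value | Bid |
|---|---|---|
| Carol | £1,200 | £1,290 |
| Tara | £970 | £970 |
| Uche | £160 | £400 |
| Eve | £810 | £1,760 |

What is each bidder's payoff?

Payoffs: Carol £0, Tara £0, Uche £0, Eve -£480.

Ranking the bids: Eve £1,760, then Carol £1,290, then Tara £970, then Uche £400.
Eve has the top bid and wins; the price is the second-highest bid, £1,290.
Eve's payoff = £810 − £1,290 = -£480. All other bidders lose, so their payoff is 0.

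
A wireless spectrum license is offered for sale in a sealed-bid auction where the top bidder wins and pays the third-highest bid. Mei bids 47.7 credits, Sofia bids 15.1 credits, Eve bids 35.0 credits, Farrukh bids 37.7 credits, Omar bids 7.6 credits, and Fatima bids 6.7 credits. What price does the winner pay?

Bids in descending order: Mei 47.7 credits, then Farrukh 37.7 credits, then Eve 35.0 credits, then Sofia 15.1 credits, then Omar 7.6 credits, then Fatima 6.7 credits.
Mei is the highest bidder, so Mei wins.
Under the third-price rule, the price is the third-highest bid: 35.0 credits.

The winner pays 35.0 credits.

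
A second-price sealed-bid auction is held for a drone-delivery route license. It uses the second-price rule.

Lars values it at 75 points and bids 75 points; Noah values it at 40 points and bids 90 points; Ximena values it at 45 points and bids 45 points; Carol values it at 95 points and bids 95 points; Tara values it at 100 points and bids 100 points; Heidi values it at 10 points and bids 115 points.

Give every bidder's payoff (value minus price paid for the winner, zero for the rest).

Lars 0 points, Noah 0 points, Ximena 0 points, Carol 0 points, Tara 0 points, Heidi -90 points.

Bids in descending order: Heidi 115 points, then Tara 100 points, then Carol 95 points, then Noah 90 points, then Lars 75 points, then Ximena 45 points.
Heidi has the top bid and wins; the price is the second-highest bid, 100 points.
Heidi's payoff = 10 points − 100 points = -90 points. All other bidders lose, so their payoff is 0.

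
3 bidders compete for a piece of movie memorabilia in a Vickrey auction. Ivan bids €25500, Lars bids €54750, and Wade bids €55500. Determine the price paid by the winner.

Sorted high to low: Wade €55500, then Lars €54750, then Ivan €25500.
Wade has the highest bid, so Wade wins.
The second-highest bid is €54750, so that is what Wade pays.

€54750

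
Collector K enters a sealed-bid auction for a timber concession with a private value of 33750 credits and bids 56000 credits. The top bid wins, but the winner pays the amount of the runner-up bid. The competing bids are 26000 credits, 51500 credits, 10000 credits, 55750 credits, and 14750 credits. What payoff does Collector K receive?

Highest competing bid: 55750 credits.
Collector K's bid 56000 credits is the highest overall, so Collector K wins and pays the second-highest bid, 55750 credits.
Payoff = value − price = 33750 credits − 55750 credits = -22000 credits.
Overbidding won the item at a price above value — truthful bidding would have avoided this loss.

Payoff = -22000 credits.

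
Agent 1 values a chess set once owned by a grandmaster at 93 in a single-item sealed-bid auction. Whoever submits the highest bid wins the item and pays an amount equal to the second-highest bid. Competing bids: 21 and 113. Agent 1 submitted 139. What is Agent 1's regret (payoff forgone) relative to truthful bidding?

The highest competing bid is 113.
Bidding truthfully at 93: the top bid is 113 (a rival), so Agent 1 loses. Payoff = 0.
Bidding 139: Agent 1 has the top bid, wins, and pays the second-highest bid 113. Payoff = 93 − 113 = -20.
Regret = truthful payoff − actual payoff = 0 − -20 = 20.
This is the dominant-strategy logic: truthful bidding weakly beats any alternative.

Regret: 20.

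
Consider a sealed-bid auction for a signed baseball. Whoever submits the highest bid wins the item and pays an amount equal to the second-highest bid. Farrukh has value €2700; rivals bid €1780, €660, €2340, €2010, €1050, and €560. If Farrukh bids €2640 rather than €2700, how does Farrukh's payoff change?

€0

The highest competing bid is €2340.
Bidding truthfully at €2700: Farrukh has the top bid, wins, and pays the second-highest bid €2340. Payoff = €2700 − €2340 = €360.
Bidding €2640: Farrukh has the top bid, wins, and pays the second-highest bid €2340. Payoff = €2700 − €2340 = €360.
Change = €360 − €360 = €0.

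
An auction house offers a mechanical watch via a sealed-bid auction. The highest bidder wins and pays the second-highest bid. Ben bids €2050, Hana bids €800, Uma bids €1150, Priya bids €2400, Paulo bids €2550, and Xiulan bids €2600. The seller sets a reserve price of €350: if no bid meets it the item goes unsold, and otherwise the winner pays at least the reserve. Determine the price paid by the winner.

Price paid: €2550.

Bids in descending order: Xiulan €2600, then Paulo €2550, then Priya €2400, then Ben €2050, then Uma €1150, then Hana €800.
Xiulan has the highest bid, so Xiulan wins.
The second-highest bid is €2550, which exceeds the reserve, so that sets the price.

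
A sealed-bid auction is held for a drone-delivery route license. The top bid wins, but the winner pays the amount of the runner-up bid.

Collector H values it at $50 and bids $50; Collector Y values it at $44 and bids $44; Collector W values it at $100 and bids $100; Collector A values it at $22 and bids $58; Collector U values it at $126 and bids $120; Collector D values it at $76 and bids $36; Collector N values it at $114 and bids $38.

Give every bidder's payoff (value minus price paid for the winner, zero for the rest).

Payoffs: Collector H $0, Collector Y $0, Collector W $0, Collector A $0, Collector U $26, Collector D $0, Collector N $0.

Bids in descending order: Collector U $120, then Collector W $100, then Collector A $58, then Collector H $50, then Collector Y $44, then Collector N $38, then Collector D $36.
Collector U has the top bid and wins; the price is the second-highest bid, $100.
Collector U's payoff = $126 − $100 = $26. All other bidders lose, so their payoff is 0.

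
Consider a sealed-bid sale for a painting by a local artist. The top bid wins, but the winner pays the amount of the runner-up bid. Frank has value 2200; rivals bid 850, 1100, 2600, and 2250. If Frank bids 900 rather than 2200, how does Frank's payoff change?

The highest competing bid is 2600.
Bidding truthfully at 2200: the top bid is 2600 (a rival), so Frank loses. Payoff = 0.
Bidding 900: the top bid is 2600 (a rival), so Frank loses. Payoff = 0.
Change = 0 − 0 = 0.

Change in payoff: 0.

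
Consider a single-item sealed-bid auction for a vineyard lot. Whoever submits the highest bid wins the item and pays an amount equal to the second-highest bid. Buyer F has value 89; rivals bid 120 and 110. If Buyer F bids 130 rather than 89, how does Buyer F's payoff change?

-31

The highest competing bid is 120.
Bidding truthfully at 89: the top bid is 120 (a rival), so Buyer F loses. Payoff = 0.
Bidding 130: Buyer F has the top bid, wins, and pays the second-highest bid 120. Payoff = 89 − 120 = -31.
Change = -31 − 0 = -31.
Deviating from a truthful bid can only lose payoff in a second-price auction — never gain.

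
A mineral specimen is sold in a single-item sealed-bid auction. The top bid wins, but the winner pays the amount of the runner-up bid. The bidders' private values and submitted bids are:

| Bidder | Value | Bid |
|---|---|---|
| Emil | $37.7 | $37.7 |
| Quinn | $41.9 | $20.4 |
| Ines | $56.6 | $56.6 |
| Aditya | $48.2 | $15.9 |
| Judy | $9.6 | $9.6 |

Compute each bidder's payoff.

Bids in descending order: Ines $56.6; Emil $37.7; Quinn $20.4; Aditya $15.9; Judy $9.6.
Ines has the top bid and wins; the price is the second-highest bid, $37.7.
Ines's payoff = $56.6 − $37.7 = $18.9. All other bidders lose, so their payoff is 0.

Emil $0.0, Quinn $0.0, Ines $18.9, Aditya $0.0, Judy $0.0.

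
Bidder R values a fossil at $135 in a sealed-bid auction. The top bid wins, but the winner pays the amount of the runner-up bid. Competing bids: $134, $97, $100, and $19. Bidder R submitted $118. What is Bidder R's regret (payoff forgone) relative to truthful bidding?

Payoff forgone: $1.

The highest competing bid is $134.
Bidding truthfully at $135: Bidder R has the top bid, wins, and pays the second-highest bid $134. Payoff = $135 − $134 = $1.
Bidding $118: the top bid is $134 (a rival), so Bidder R loses. Payoff = $0.
Regret = truthful payoff − actual payoff = $1 − $0 = $1.
This is the dominant-strategy logic: truthful bidding weakly beats any alternative.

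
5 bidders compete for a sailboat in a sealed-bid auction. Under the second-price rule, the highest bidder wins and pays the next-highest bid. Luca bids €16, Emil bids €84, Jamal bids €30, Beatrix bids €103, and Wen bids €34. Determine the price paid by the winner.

The winner pays €84.

Sorted high to low: Beatrix €103, then Emil €84, then Wen €34, then Jamal €30, then Luca €16.
Beatrix has the highest bid, so Beatrix wins.
The second-highest bid is €84, so that is what Beatrix pays.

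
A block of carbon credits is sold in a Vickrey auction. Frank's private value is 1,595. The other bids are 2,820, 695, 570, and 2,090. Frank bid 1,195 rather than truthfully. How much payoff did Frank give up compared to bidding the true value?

The highest competing bid is 2,820.
Bidding truthfully at 1,595: the top bid is 2,820 (a rival), so Frank loses. Payoff = 0.
Bidding 1,195: the top bid is 2,820 (a rival), so Frank loses. Payoff = 0.
Regret = truthful payoff − actual payoff = 0 − 0 = 0.
The bid only affects whether you win, not the price — here both bids land on the same side of the top rival bid, so the deviation is payoff-neutral.

Regret: 0.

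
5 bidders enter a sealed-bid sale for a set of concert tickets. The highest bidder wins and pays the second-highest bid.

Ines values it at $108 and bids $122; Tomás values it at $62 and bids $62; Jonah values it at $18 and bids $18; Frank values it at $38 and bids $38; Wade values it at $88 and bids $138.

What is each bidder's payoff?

Bids in descending order: Wade $138; Ines $122; Tomás $62; Frank $38; Jonah $18.
Wade has the top bid and wins; the price is the second-highest bid, $122.
Wade's payoff = $88 − $122 = -$34. All other bidders lose, so their payoff is 0.

Ines $0, Tomás $0, Jonah $0, Frank $0, Wade -$34.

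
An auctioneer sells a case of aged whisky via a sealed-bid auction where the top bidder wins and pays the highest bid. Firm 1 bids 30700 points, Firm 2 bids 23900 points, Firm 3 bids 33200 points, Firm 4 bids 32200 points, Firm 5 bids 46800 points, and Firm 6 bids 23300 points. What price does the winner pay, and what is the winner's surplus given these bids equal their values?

Bids in descending order: Firm 5 46800 points, then Firm 3 33200 points, then Firm 4 32200 points, then Firm 1 30700 points, then Firm 2 23900 points, then Firm 6 23300 points.
Firm 5 is the highest bidder, so Firm 5 wins.
Under the first-price rule, the price is the highest bid: 46800 points.
Surplus = 46800 points − 46800 points = 0 points.

The winner pays 46800 points for a surplus of 0 points.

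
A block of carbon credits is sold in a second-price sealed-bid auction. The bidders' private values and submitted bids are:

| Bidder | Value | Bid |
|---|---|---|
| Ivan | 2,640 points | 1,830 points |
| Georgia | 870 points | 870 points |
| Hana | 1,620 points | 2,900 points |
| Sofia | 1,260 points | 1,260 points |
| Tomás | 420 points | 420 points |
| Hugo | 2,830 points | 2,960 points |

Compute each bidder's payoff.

Ivan 0 points, Georgia 0 points, Hana 0 points, Sofia 0 points, Tomás 0 points, Hugo -70 points.

Bids in descending order: Hugo 2,960 points; Hana 2,900 points; Ivan 1,830 points; Sofia 1,260 points; Georgia 870 points; Tomás 420 points.
Hugo has the top bid and wins; the price is the second-highest bid, 2,900 points.
Hugo's payoff = 2,830 points − 2,900 points = -70 points. All other bidders lose, so their payoff is 0.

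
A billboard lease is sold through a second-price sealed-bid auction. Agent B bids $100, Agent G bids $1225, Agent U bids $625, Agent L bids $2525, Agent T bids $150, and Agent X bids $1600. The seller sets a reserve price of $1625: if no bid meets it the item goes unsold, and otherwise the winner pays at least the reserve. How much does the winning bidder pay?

Price paid: $1625.

Ordered from highest: Agent L $2525 > Agent X $1600 > Agent G $1225 > Agent U $625 > Agent T $150 > Agent B $100.
Agent L has the highest bid, so Agent L wins.
The second-highest bid is $1600, but the reserve $1625 is higher, so the price is the reserve.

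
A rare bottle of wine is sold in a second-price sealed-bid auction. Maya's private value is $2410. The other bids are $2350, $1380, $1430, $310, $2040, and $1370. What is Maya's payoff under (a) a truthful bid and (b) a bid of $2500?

The highest competing bid is $2350.
Bidding truthfully at $2410: Maya has the top bid, wins, and pays the second-highest bid $2350. Payoff = $2410 − $2350 = $60.
Bidding $2500: Maya has the top bid, wins, and pays the second-highest bid $2350. Payoff = $2410 − $2350 = $60.
The bid only affects whether you win, not the price — here both bids land on the same side of the top rival bid, so the deviation is payoff-neutral.

(a) $60  (b) $60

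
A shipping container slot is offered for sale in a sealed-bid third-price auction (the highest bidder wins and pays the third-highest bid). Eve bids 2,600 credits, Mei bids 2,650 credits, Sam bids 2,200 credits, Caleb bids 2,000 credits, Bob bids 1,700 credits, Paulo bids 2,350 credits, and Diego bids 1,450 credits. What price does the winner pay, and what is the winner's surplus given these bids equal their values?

Ordered from highest: Mei 2,650 credits, then Eve 2,600 credits, then Paulo 2,350 credits, then Sam 2,200 credits, then Caleb 2,000 credits, then Bob 1,700 credits, then Diego 1,450 credits.
Mei is the highest bidder, so Mei wins.
Under the third-price rule, the price is the third-highest bid: 2,350 credits.
Surplus = 2,650 credits − 2,350 credits = 300 credits.

Price 2,350 credits; surplus 300 credits.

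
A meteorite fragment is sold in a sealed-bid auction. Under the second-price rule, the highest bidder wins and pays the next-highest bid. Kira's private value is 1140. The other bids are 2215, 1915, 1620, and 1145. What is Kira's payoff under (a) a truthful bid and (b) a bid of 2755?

The highest competing bid is 2215.
Bidding truthfully at 1140: the top bid is 2215 (a rival), so Kira loses. Payoff = 0.
Bidding 2755: Kira has the top bid, wins, and pays the second-highest bid 2215. Payoff = 1140 − 2215 = -1075.

(a) 0  (b) -1075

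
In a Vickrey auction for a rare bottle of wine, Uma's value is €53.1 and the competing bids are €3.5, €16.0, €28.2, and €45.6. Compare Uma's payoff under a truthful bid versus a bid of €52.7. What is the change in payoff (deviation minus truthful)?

The highest competing bid is €45.6.
Bidding truthfully at €53.1: Uma has the top bid, wins, and pays the second-highest bid €45.6. Payoff = €53.1 − €45.6 = €7.5.
Bidding €52.7: Uma has the top bid, wins, and pays the second-highest bid €45.6. Payoff = €53.1 − €45.6 = €7.5.
Change = €7.5 − €7.5 = €0.0.
The bid only affects whether you win, not the price — here both bids land on the same side of the top rival bid, so the deviation is payoff-neutral.

Change in payoff: €0.0.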